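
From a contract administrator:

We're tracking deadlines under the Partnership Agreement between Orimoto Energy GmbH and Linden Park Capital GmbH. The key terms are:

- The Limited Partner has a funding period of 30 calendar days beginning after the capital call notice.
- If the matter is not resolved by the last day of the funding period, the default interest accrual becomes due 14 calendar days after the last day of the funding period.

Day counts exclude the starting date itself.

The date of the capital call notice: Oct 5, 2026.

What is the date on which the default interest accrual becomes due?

The last day of the funding period: Oct 5, 2026 + 30 days = Nov 4, 2026.
Adding 14 calendar days to Nov 4, 2026 gives Nov 18, 2026, which is the date on which the default interest accrual becomes due.

Nov 18, 2026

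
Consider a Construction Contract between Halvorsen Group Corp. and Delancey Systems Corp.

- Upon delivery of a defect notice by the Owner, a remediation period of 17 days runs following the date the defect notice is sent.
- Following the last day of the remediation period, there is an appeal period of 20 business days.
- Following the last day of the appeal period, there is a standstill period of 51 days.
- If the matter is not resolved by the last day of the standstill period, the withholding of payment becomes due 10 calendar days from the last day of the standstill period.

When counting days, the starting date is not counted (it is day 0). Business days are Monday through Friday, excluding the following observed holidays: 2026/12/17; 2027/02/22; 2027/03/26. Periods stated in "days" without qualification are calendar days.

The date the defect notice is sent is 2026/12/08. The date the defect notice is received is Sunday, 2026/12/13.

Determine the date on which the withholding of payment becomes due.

2027/03/24

Adding 17 calendar days to 2026/12/08 gives 2026/12/25, which is the last day of the remediation period.
From Friday, 2026/12/25, 20 business days (Dec 28, Dec 29, Dec 30, Dec 31, …, Jan 20, Jan 21, Jan 22, skipping weekends) brings us to Friday, 2027/01/22, which is the last day of the appeal period.
The last day of the standstill period: 51 calendar days after 2027/01/22 is 2027/03/14.
The date on which the withholding of payment becomes due: 10 calendar days after 2027/03/14 is 2027/03/24.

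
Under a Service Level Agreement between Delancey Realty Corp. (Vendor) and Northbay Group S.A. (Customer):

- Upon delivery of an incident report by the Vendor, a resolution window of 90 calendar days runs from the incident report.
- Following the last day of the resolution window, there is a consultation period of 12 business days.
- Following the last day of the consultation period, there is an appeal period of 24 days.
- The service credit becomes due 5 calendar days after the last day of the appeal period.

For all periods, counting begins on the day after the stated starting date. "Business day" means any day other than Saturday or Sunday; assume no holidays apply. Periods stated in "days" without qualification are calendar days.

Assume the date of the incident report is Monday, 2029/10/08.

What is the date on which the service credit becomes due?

Adding 90 calendar days to 2029/10/08 gives 2030/01/06, which is the last day of the resolution window.
From Sunday, 2030/01/06, 12 business days (Jan 7, Jan 8, Jan 9, Jan 10, …, Jan 18, Jan 21, Jan 22, skipping weekends) brings us to Tuesday, 2030/01/22, which is the last day of the consultation period.
The last day of the appeal period: 2030/01/22 + 24 days = 2030/02/15.
Adding 5 calendar days to 2030/02/15 gives 2030/02/20, which is the date on which the service credit becomes due.

2030/02/20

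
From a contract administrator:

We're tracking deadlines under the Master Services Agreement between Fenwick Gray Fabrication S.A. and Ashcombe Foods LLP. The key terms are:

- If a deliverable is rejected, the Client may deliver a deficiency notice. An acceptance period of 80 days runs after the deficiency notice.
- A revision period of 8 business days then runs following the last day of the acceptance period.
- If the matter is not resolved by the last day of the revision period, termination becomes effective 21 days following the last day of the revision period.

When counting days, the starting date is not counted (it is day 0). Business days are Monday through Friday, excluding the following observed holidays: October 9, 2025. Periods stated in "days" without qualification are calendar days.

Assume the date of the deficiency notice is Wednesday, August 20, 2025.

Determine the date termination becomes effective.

Adding 80 calendar days to August 20, 2025 gives November 8, 2025, which is the last day of the acceptance period.
The last day of the revision period: 8 business days after Saturday, November 8, 2025, skipping weekends — Nov 10, Nov 11, Nov 12, Nov 13, Nov 14, Nov 17, Nov 18, Nov 19 — lands on Wednesday, November 19, 2025.
The date termination becomes effective: November 19, 2025 + 21 days = December 10, 2025.

December 10, 2025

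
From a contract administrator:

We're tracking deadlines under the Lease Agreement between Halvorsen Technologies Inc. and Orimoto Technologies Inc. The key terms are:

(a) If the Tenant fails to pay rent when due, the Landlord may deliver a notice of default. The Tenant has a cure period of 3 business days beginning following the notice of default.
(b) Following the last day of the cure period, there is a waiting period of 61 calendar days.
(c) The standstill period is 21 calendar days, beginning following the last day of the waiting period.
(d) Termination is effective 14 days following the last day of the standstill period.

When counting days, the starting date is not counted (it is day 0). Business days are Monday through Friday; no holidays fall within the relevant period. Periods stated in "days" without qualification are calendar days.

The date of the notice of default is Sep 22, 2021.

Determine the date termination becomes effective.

The last day of the cure period: 3 business days after Wednesday, Sep 22, 2021, skipping weekends — Sep 23, Sep 24, Sep 27 — lands on Monday, Sep 27, 2021.
The last day of the waiting period: Sep 27, 2021 + 61 days = Nov 27, 2021.
The last day of the standstill period: Nov 27, 2021 + 21 days = Dec 18, 2021.
Adding 14 calendar days to Dec 18, 2021 gives Jan 1, 2022, which is the date termination becomes effective.

Jan 1, 2022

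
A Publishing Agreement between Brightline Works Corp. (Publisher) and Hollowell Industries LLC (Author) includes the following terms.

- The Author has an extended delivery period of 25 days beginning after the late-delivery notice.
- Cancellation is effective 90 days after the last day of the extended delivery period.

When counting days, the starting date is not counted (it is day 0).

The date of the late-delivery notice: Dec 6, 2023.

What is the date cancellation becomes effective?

Mar 30, 2024

Adding 25 calendar days to Dec 6, 2023 gives Dec 31, 2023, which is the last day of the extended delivery period.
Adding 90 calendar days to Dec 31, 2023 gives Mar 30, 2024, which is the date cancellation becomes effective.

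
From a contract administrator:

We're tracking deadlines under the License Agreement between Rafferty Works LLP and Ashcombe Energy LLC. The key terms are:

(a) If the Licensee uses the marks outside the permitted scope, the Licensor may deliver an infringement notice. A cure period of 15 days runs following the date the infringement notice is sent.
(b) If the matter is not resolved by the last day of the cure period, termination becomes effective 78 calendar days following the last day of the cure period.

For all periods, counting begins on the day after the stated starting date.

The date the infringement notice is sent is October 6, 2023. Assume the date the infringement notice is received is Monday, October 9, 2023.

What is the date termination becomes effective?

The last day of the cure period: 15 calendar days after October 6, 2023 is October 21, 2023.
Adding 78 calendar days to October 21, 2023 gives January 7, 2024, which is the date termination becomes effective.

January 7, 2024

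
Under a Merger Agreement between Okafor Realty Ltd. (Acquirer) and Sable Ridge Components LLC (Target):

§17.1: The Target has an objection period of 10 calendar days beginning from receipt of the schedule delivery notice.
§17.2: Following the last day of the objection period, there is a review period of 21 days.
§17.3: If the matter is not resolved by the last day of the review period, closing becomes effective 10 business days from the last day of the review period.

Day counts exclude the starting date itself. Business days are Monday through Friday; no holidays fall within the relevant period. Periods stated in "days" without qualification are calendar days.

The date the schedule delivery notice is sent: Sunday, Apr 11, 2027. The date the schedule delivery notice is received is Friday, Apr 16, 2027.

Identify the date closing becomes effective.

May 31, 2027

The last day of the objection period: Apr 16, 2027 + 10 days = Apr 26, 2027.
Adding 21 calendar days to Apr 26, 2027 gives May 17, 2027, which is the last day of the review period.
The date closing becomes effective: counting 10 business days from Monday, May 17, 2027 (May 18, May 19, May 20, May 21, May 24, May 25, May 26, May 27, May 28, May 31, skipping weekends) reaches Monday, May 31, 2027.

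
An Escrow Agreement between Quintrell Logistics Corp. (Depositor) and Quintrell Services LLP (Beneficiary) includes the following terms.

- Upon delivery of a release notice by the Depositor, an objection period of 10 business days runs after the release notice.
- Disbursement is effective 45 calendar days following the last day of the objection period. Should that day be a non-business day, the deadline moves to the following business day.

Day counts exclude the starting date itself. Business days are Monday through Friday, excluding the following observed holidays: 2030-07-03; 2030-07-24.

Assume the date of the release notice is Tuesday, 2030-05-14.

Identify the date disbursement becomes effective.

The last day of the objection period: 10 business days after Tuesday, 2030-05-14, skipping weekends — May 15, May 16, May 17, May 20, May 21, May 22, May 23, May 24, May 27, May 28 — lands on Tuesday, 2030-05-28.
The date disbursement becomes effective: 45 calendar days after 2030-05-28 is 2030-07-12. 2030-07-12 is a Friday and is not a listed holiday, so no roll-forward applies.

2030-07-12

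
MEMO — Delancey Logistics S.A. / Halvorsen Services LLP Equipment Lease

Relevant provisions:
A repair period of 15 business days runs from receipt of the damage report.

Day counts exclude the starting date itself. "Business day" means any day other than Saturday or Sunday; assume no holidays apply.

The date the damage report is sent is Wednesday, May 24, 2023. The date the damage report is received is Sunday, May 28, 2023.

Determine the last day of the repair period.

The last day of the repair period: counting 15 business days from Sunday, May 28, 2023 (May 29, May 30, May 31, Jun 1, …, Jun 14, Jun 15, Jun 16, skipping weekends) reaches Friday, June 16, 2023.

June 16, 2023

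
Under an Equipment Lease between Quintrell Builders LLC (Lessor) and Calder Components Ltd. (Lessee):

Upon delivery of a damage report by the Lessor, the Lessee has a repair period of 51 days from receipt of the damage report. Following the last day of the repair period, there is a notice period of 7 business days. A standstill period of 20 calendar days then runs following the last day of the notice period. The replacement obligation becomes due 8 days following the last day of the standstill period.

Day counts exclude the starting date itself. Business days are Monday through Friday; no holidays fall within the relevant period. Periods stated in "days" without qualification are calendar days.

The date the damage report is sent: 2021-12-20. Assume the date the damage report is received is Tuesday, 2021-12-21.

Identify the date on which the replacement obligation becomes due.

2022-03-21

Adding 51 calendar days to 2021-12-21 gives 2022-02-10, which is the last day of the repair period.
The last day of the notice period: 7 business days after Thursday, 2022-02-10, skipping weekends — Feb 11, Feb 14, Feb 15, Feb 16, Feb 17, Feb 18, Feb 21 — lands on Monday, 2022-02-21.
The last day of the standstill period: 2022-02-21 + 20 days = 2022-03-13.
The date on which the replacement obligation becomes due: 8 calendar days after 2022-03-13 is 2022-03-21.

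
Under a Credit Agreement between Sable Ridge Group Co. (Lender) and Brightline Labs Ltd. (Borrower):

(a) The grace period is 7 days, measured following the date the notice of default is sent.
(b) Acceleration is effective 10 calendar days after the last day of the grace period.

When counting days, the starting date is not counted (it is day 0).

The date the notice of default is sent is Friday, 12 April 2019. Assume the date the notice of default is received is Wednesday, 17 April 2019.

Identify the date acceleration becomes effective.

Adding 7 calendar days to 12 April 2019 gives 19 April 2019, which is the last day of the grace period.
The date acceleration becomes effective: 19 April 2019 + 10 days = 29 April 2019.

29 April 2019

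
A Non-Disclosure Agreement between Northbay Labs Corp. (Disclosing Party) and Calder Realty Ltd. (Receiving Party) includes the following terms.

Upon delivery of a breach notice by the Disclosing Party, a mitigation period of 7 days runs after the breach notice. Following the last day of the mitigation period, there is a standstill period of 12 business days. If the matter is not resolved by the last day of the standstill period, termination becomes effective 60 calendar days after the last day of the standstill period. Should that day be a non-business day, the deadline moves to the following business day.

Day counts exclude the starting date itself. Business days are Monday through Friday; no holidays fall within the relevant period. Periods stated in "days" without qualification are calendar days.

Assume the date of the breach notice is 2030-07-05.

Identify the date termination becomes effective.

2030-09-30

The last day of the mitigation period: 7 calendar days after 2030-07-05 is 2030-07-12.
The last day of the standstill period: counting 12 business days from Friday, 2030-07-12 (Jul 15, Jul 16, Jul 17, Jul 18, …, Jul 26, Jul 29, Jul 30, skipping weekends) reaches Tuesday, 2030-07-30.
The date termination becomes effective: 60 calendar days after 2030-07-30 is 2030-09-28. That falls on a Saturday, so it rolls to the next business day, Monday, 2030-09-30.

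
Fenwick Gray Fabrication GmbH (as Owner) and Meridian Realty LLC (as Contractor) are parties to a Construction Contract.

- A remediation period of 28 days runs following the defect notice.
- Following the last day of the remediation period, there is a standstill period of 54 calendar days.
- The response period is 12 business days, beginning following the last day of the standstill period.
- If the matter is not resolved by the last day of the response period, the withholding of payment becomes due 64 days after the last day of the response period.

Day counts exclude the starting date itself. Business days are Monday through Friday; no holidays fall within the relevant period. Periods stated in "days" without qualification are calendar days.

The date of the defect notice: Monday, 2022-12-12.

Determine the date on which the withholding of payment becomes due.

2023-05-24

The last day of the remediation period: 28 calendar days after 2022-12-12 is 2023-01-09.
Adding 54 calendar days to 2023-01-09 gives 2023-03-04, which is the last day of the standstill period.
The last day of the response period: counting 12 business days from Saturday, 2023-03-04 (Mar 6, Mar 7, Mar 8, Mar 9, …, Mar 17, Mar 20, Mar 21, skipping weekends) reaches Tuesday, 2023-03-21.
Adding 64 calendar days to 2023-03-21 gives 2023-05-24, which is the date on which the withholding of payment becomes due.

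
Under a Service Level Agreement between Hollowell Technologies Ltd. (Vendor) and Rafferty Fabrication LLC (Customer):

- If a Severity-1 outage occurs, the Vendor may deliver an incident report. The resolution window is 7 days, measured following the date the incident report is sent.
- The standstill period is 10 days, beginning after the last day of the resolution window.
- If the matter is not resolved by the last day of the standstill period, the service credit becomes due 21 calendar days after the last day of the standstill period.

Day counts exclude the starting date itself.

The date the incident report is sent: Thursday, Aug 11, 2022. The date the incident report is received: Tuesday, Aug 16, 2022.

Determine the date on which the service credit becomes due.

The last day of the resolution window: 7 calendar days after Aug 11, 2022 is Aug 18, 2022.
Adding 10 calendar days to Aug 18, 2022 gives Aug 28, 2022, which is the last day of the standstill period.
Adding 21 calendar days to Aug 28, 2022 gives Sep 18, 2022, which is the date on which the service credit becomes due.

Sep 18, 2022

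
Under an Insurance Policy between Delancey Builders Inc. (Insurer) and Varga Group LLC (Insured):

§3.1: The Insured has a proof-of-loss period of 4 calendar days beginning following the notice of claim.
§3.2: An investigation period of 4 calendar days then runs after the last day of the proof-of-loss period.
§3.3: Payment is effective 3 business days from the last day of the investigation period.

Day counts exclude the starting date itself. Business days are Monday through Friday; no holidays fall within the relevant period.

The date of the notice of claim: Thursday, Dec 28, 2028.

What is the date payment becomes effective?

Adding 4 calendar days to Dec 28, 2028 gives Jan 1, 2029, which is the last day of the proof-of-loss period.
Adding 4 calendar days to Jan 1, 2029 gives Jan 5, 2029, which is the last day of the investigation period.
The date payment becomes effective: 3 business days after Friday, Jan 5, 2029, skipping weekends — Jan 8, Jan 9, Jan 10 — lands on Wednesday, Jan 10, 2029.

Jan 10, 2029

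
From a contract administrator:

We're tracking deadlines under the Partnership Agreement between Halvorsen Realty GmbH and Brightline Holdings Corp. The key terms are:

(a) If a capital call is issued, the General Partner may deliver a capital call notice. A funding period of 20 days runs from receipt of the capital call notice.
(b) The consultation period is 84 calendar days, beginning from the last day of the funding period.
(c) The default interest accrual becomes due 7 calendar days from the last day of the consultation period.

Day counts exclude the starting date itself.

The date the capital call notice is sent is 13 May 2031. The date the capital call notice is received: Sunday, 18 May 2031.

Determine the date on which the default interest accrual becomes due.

6 September 2031

The last day of the funding period: 20 calendar days after 18 May 2031 is 7 June 2031.
The last day of the consultation period: 84 calendar days after 7 June 2031 is 30 August 2031.
Adding 7 calendar days to 30 August 2031 gives 6 September 2031, which is the date on which the default interest accrual becomes due.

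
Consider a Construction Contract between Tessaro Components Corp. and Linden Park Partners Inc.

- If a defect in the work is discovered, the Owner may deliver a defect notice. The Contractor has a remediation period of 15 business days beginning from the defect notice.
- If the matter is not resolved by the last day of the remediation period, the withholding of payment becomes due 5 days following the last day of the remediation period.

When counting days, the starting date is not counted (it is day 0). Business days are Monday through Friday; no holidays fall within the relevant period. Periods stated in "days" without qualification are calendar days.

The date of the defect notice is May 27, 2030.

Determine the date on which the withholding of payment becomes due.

June 22, 2030

The last day of the remediation period: 15 business days after Monday, May 27, 2030, skipping weekends — May 28, May 29, May 30, May 31, …, Jun 13, Jun 14, Jun 17 — lands on Monday, June 17, 2030.
The date on which the withholding of payment becomes due: June 17, 2030 + 5 days = June 22, 2030.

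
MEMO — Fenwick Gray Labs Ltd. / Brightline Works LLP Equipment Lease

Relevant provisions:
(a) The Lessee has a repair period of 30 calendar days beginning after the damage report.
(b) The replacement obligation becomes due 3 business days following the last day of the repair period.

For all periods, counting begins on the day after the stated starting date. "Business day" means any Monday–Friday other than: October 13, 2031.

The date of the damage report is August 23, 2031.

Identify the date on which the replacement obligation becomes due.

September 25, 2031

The last day of the repair period: August 23, 2031 + 30 days = September 22, 2031.
From Monday, September 22, 2031, 3 business days (Sep 23, Sep 24, Sep 25, skipping weekends) brings us to Thursday, September 25, 2031, which is the date on which the replacement obligation becomes due.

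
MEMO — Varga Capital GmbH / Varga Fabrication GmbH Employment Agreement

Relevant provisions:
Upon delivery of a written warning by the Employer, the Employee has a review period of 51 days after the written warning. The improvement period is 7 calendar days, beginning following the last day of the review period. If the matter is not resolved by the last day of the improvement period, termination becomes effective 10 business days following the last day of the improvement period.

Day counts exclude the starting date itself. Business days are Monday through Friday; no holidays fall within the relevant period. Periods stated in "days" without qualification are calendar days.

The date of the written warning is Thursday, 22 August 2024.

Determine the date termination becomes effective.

The last day of the review period: 51 calendar days after 22 August 2024 is 12 October 2024.
The last day of the improvement period: 12 October 2024 + 7 days = 19 October 2024.
From Saturday, 19 October 2024, 10 business days (Oct 21, Oct 22, Oct 23, Oct 24, Oct 25, Oct 28, Oct 29, Oct 30, Oct 31, Nov 1, skipping weekends) brings us to Friday, 1 November 2024, which is the date termination becomes effective.

1 November 2024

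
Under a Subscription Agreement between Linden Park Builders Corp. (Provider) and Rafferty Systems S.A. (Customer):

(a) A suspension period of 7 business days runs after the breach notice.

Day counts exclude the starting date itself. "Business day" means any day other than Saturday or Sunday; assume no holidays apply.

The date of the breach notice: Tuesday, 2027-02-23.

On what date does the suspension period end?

The last day of the suspension period: 7 business days after Tuesday, 2027-02-23, skipping weekends — Feb 24, Feb 25, Feb 26, Mar 1, Mar 2, Mar 3, Mar 4 — lands on Thursday, 2027-03-04.

2027-03-04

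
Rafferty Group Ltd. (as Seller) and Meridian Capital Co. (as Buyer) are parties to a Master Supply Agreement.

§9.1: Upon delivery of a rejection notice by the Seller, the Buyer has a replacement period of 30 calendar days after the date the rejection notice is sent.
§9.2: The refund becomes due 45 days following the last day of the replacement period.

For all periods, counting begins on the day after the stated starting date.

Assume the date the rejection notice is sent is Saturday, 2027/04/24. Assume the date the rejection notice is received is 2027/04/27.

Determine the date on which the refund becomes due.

The last day of the replacement period: 30 calendar days after 2027/04/24 is 2027/05/24.
The date on which the refund becomes due: 2027/05/24 + 45 days = 2027/07/08.

2027/07/08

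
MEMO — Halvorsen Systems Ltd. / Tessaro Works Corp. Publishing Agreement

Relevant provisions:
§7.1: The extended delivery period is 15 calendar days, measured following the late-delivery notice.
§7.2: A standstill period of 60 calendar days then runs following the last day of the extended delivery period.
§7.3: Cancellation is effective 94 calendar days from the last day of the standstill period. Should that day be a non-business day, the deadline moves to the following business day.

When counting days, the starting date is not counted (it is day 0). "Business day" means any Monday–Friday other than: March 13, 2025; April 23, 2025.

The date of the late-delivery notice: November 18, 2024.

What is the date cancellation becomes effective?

The last day of the extended delivery period: 15 calendar days after November 18, 2024 is December 3, 2024.
The last day of the standstill period: 60 calendar days after December 3, 2024 is February 1, 2025.
The date cancellation becomes effective: February 1, 2025 + 94 days = May 6, 2025. May 6, 2025 is a Tuesday and is not a listed holiday, so no roll-forward applies.

May 6, 2025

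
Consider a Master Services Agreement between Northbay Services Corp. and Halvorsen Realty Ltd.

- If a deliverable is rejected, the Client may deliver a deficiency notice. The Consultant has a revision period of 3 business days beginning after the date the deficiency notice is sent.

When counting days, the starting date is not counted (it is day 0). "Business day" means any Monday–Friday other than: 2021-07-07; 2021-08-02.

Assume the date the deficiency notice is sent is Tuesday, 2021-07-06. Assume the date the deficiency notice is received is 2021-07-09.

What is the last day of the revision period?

2021-07-12

The last day of the revision period: counting 3 business days from Tuesday, 2021-07-06 (Jul 8, Jul 9, Jul 12, skipping weekends and the listed holiday on Jul 7) reaches Monday, 2021-07-12.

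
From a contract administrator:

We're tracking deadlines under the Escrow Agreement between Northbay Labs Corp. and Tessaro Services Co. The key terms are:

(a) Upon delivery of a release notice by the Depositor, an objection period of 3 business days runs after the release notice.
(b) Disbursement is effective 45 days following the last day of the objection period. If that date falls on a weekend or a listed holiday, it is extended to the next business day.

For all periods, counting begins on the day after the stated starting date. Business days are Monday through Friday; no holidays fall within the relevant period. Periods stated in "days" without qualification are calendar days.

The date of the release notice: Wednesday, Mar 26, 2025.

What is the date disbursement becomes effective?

From Wednesday, Mar 26, 2025, 3 business days (Mar 27, Mar 28, Mar 31, skipping weekends) brings us to Monday, Mar 31, 2025, which is the last day of the objection period.
The date disbursement becomes effective: Mar 31, 2025 + 45 days = May 15, 2025. May 15, 2025 is a Thursday, so no roll-forward applies.

May 15, 2025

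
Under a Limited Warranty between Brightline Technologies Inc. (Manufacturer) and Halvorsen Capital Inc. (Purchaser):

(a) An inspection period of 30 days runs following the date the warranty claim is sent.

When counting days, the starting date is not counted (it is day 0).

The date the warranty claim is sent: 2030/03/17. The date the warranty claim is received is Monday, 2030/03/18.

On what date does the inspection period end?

The last day of the inspection period: 30 calendar days after 2030/03/17 is 2030/04/16.

2030/04/16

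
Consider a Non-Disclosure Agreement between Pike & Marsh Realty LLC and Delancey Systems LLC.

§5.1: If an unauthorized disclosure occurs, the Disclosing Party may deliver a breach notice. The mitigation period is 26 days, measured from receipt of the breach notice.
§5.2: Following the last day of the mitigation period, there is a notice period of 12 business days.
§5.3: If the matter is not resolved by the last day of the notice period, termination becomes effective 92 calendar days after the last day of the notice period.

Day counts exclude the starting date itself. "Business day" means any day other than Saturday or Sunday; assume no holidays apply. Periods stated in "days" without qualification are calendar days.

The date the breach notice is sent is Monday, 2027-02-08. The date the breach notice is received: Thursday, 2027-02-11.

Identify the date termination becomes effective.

The last day of the mitigation period: 26 calendar days after 2027-02-11 is 2027-03-09.
The last day of the notice period: counting 12 business days from Tuesday, 2027-03-09 (Mar 10, Mar 11, Mar 12, Mar 15, …, Mar 23, Mar 24, Mar 25, skipping weekends) reaches Thursday, 2027-03-25.
The date termination becomes effective: 92 calendar days after 2027-03-25 is 2027-06-25.

2027-06-25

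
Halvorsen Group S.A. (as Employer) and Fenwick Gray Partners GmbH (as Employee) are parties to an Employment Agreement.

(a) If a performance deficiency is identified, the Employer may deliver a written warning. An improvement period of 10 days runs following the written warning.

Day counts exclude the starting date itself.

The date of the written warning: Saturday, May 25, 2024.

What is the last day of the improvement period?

June 4, 2024

Adding 10 calendar days to May 25, 2024 gives June 4, 2024, which is the last day of the improvement period.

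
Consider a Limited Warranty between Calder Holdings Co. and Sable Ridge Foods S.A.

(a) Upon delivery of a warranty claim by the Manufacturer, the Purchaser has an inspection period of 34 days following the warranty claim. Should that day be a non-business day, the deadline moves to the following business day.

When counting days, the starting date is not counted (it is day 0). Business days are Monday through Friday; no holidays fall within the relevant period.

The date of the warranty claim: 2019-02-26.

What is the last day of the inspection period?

The last day of the inspection period: 2019-02-26 + 34 days = 2019-04-01. 2019-04-01 is a Monday, so no roll-forward applies.

2019-04-01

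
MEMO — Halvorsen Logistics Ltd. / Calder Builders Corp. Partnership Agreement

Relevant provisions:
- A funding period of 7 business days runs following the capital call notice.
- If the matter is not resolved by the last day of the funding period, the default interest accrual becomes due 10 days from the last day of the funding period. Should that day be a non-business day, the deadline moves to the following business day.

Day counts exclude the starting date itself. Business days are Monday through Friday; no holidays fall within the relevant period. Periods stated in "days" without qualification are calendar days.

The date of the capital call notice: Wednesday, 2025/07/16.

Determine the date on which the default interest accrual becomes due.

The last day of the funding period: counting 7 business days from Wednesday, 2025/07/16 (Jul 17, Jul 18, Jul 21, Jul 22, Jul 23, Jul 24, Jul 25, skipping weekends) reaches Friday, 2025/07/25.
Adding 10 calendar days to 2025/07/25 gives 2025/08/04, which is the date on which the default interest accrual becomes due. 2025/08/04 is a Monday, so no roll-forward applies.

2025/08/04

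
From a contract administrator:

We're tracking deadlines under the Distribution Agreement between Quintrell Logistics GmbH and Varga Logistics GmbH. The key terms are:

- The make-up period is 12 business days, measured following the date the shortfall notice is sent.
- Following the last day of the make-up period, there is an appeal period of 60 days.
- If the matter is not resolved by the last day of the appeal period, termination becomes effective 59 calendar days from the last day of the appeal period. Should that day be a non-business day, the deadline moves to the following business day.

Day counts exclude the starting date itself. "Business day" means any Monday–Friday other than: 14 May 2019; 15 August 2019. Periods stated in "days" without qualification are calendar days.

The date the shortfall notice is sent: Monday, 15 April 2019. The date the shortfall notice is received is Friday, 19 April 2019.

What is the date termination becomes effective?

The last day of the make-up period: counting 12 business days from Monday, 15 April 2019 (Apr 16, Apr 17, Apr 18, Apr 19, …, Apr 29, Apr 30, May 1, skipping weekends) reaches Wednesday, 1 May 2019.
The last day of the appeal period: 1 May 2019 + 60 days = 30 June 2019.
The date termination becomes effective: 30 June 2019 + 59 days = 28 August 2019. 28 August 2019 is a Wednesday and is not a listed holiday, so no roll-forward applies.

28 August 2019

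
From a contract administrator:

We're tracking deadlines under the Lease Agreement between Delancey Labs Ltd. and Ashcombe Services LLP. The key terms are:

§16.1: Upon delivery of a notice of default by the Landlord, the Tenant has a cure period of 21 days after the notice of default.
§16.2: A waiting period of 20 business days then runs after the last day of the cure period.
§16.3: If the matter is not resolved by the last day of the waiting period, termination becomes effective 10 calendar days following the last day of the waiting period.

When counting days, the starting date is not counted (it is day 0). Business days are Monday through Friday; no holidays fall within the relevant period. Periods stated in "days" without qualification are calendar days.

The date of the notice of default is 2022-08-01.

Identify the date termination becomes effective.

2022-09-29

Adding 21 calendar days to 2022-08-01 gives 2022-08-22, which is the last day of the cure period.
From Monday, 2022-08-22, 20 business days (Aug 23, Aug 24, Aug 25, Aug 26, …, Sep 15, Sep 16, Sep 19, skipping weekends) brings us to Monday, 2022-09-19, which is the last day of the waiting period.
The date termination becomes effective: 10 calendar days after 2022-09-19 is 2022-09-29.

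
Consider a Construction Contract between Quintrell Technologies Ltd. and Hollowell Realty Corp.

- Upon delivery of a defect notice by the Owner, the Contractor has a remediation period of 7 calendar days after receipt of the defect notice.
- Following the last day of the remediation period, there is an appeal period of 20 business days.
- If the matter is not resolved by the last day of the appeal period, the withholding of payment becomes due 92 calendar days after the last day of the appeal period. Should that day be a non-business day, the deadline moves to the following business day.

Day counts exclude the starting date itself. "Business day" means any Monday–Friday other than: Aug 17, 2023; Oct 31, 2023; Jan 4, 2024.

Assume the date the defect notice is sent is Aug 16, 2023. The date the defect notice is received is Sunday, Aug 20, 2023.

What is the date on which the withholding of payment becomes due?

The last day of the remediation period: 7 calendar days after Aug 20, 2023 is Aug 27, 2023.
The last day of the appeal period: 20 business days after Sunday, Aug 27, 2023, skipping weekends — Aug 28, Aug 29, Aug 30, Aug 31, …, Sep 20, Sep 21, Sep 22 — lands on Friday, Sep 22, 2023.
The date on which the withholding of payment becomes due: Sep 22, 2023 + 92 days = Dec 23, 2023. That falls on a Saturday, so it rolls to the next business day, Monday, Dec 25, 2023.

Dec 25, 2023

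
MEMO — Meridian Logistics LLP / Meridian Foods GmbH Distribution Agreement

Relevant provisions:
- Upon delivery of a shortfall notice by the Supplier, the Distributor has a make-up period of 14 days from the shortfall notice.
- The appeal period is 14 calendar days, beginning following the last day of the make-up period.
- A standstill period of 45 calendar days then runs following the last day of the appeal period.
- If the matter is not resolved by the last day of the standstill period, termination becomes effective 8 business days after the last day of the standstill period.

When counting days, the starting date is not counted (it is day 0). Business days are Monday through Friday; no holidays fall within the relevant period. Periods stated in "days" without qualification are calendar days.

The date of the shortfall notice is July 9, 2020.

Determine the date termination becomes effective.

The last day of the make-up period: July 9, 2020 + 14 days = July 23, 2020.
The last day of the appeal period: July 23, 2020 + 14 days = August 6, 2020.
Adding 45 calendar days to August 6, 2020 gives September 20, 2020, which is the last day of the standstill period.
From Sunday, September 20, 2020, 8 business days (Sep 21, Sep 22, Sep 23, Sep 24, Sep 25, Sep 28, Sep 29, Sep 30, skipping weekends) brings us to Wednesday, September 30, 2020, which is the date termination becomes effective.

September 30, 2020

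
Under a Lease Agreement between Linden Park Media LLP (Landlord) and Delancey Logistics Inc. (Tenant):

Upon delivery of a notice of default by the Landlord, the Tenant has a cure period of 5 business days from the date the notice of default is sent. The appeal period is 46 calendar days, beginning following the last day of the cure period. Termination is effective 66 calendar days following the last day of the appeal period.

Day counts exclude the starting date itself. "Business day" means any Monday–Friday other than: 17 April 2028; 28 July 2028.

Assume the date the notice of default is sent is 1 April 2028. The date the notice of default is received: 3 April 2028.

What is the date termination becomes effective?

The last day of the cure period: 5 business days after Saturday, 1 April 2028, skipping weekends — Apr 3, Apr 4, Apr 5, Apr 6, Apr 7 — lands on Friday, 7 April 2028.
The last day of the appeal period: 7 April 2028 + 46 days = 23 May 2028.
The date termination becomes effective: 23 May 2028 + 66 days = 28 July 2028.

28 July 2028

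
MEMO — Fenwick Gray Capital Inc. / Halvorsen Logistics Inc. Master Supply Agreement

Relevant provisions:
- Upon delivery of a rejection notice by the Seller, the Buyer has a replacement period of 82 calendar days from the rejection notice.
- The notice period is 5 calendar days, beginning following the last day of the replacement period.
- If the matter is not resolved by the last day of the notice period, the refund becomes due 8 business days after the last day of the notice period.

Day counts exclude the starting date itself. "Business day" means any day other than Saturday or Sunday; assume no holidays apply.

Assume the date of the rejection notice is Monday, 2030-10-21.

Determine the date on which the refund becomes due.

Adding 82 calendar days to 2030-10-21 gives 2031-01-11, which is the last day of the replacement period.
The last day of the notice period: 5 calendar days after 2031-01-11 is 2031-01-16.
From Thursday, 2031-01-16, 8 business days (Jan 17, Jan 20, Jan 21, Jan 22, Jan 23, Jan 24, Jan 27, Jan 28, skipping weekends) brings us to Tuesday, 2031-01-28, which is the date on which the refund becomes due.

2031-01-28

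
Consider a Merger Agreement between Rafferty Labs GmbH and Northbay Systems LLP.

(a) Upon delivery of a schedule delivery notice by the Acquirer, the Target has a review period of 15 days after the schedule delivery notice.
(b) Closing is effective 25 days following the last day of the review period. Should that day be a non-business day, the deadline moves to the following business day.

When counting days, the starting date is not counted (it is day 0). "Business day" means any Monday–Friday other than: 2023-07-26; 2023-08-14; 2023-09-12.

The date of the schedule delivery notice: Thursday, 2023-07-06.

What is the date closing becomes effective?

2023-08-15

The last day of the review period: 15 calendar days after 2023-07-06 is 2023-07-21.
Adding 25 calendar days to 2023-07-21 gives 2023-08-15, which is the date closing becomes effective. 2023-08-15 is a Tuesday and is not a listed holiday, so no roll-forward applies.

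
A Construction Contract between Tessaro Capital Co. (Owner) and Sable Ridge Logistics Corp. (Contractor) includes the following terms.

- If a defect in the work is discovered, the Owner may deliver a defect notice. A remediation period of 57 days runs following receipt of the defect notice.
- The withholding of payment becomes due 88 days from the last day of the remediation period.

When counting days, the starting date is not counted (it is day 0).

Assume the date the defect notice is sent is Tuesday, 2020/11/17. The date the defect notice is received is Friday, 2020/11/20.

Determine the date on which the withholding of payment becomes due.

Adding 57 calendar days to 2020/11/20 gives 2021/01/16, which is the last day of the remediation period.
The date on which the withholding of payment becomes due: 88 calendar days after 2021/01/16 is 2021/04/14.

2021/04/14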